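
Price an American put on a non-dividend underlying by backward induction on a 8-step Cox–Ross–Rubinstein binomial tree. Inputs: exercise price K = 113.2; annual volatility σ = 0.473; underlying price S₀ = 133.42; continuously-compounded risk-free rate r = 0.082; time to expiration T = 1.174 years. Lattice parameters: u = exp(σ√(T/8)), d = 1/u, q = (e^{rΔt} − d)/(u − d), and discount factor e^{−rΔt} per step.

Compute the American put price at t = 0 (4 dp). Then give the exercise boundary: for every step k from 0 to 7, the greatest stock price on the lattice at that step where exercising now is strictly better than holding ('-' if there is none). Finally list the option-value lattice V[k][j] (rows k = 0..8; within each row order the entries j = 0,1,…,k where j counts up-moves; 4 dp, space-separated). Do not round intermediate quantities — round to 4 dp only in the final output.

price = 12.7076
boundary = - - - - 64.6324 77.4716 64.6324 77.4716
tree:
12.7076
18.6269 6.8135
26.5346 10.7941 2.8069
36.5742 16.6614 4.9072 0.6735
48.5676 24.9006 8.4319 1.3315 0.0000
59.2791 35.7284 14.1602 2.6323 0.0000 0.0000
68.2153 48.5676 23.0333 5.2039 0.0000 0.0000 0.0000
75.6706 59.2791 35.7284 10.2878 0.0000 0.0000 0.0000 0.0000
81.8903 68.2153 48.5676 20.3385 0.0000 0.0000 0.0000 0.0000 0.0000

Δt=0.14675  u=1.19865  d=0.83427  q=0.48805  discount=0.98804
step 8 (expiry): payoffs max(K−S,0) = 81.8903 68.2153 48.5676 20.3385 0.0000 0.0000 0.0000 0.0000 0.0000
step 7: (k=7,j=0): S=37.5294, (K−S)⁺=75.6706, hold=74.3165 ⇒ V=75.6706 exercise | (k=7,j=1): S=53.9209, (K−S)⁺=59.2791, hold=57.9250 ⇒ V=59.2791 exercise | (k=7,j=2): S=77.4716, (K−S)⁺=35.7284, hold=34.3743 ⇒ V=35.7284 exercise | (k=7,j=3): S=111.3085, (K−S)⁺=1.8915, hold=10.2878 ⇒ V=10.2878 continue | (k=7,j=4): S=159.9240, (K−S)⁺=0.0000, hold=0.0000 ⇒ V=0.0000 continue | (k=7,j=5): S=229.7730, (K−S)⁺=0.0000, hold=0.0000 ⇒ V=0.0000 continue | (k=7,j=6): S=330.1296, (K−S)⁺=0.0000, hold=0.0000 ⇒ V=0.0000 continue | (k=7,j=7): S=474.3183, (K−S)⁺=0.0000, hold=0.0000 ⇒ V=0.0000 continue  boundary S*=77.4716
step 6: (k=6,j=0): S=44.9847, (K−S)⁺=68.2153, hold=66.8613 ⇒ V=68.2153 exercise | (k=6,j=1): S=64.6324, (K−S)⁺=48.5676, hold=47.2136 ⇒ V=48.5676 exercise | (k=6,j=2): S=92.8615, (K−S)⁺=20.3385, hold=23.0333 ⇒ V=23.0333 continue | (k=6,j=3): S=133.4200, (K−S)⁺=0.0000, hold=5.2039 ⇒ V=5.2039 continue | (k=6,j=4): S=191.6930, (K−S)⁺=0.0000, hold=0.0000 ⇒ V=0.0000 continue | (k=6,j=5): S=275.4177, (K−S)⁺=0.0000, hold=0.0000 ⇒ V=0.0000 continue | (k=6,j=6): S=395.7102, (K−S)⁺=0.0000, hold=0.0000 ⇒ V=0.0000 continue  boundary S*=64.6324
step 5: (k=5,j=0): S=53.9209, (K−S)⁺=59.2791, hold=57.9250 ⇒ V=59.2791 exercise | (k=5,j=1): S=77.4716, (K−S)⁺=35.7284, hold=35.6738 ⇒ V=35.7284 exercise | (k=5,j=2): S=111.3085, (K−S)⁺=1.8915, hold=14.1602 ⇒ V=14.1602 continue | (k=5,j=3): S=159.9240, (K−S)⁺=0.0000, hold=2.6323 ⇒ V=2.6323 continue | (k=5,j=4): S=229.7730, (K−S)⁺=0.0000, hold=0.0000 ⇒ V=0.0000 continue | (k=5,j=5): S=330.1296, (K−S)⁺=0.0000, hold=0.0000 ⇒ V=0.0000 continue  boundary S*=77.4716
step 4: (k=4,j=0): S=64.6324, (K−S)⁺=48.5676, hold=47.2136 ⇒ V=48.5676 exercise | (k=4,j=1): S=92.8615, (K−S)⁺=20.3385, hold=24.9006 ⇒ V=24.9006 continue | (k=4,j=2): S=133.4200, (K−S)⁺=0.0000, hold=8.4319 ⇒ V=8.4319 continue | (k=4,j=3): S=191.6930, (K−S)⁺=0.0000, hold=1.3315 ⇒ V=1.3315 continue | (k=4,j=4): S=275.4177, (K−S)⁺=0.0000, hold=0.0000 ⇒ V=0.0000 continue  boundary S*=64.6324
step 3: (k=3,j=0): S=77.4716, (K−S)⁺=35.7284, hold=36.5742 ⇒ V=36.5742 continue | (k=3,j=1): S=111.3085, (K−S)⁺=1.8915, hold=16.6614 ⇒ V=16.6614 continue | (k=3,j=2): S=159.9240, (K−S)⁺=0.0000, hold=4.9072 ⇒ V=4.9072 continue | (k=3,j=3): S=229.7730, (K−S)⁺=0.0000, hold=0.6735 ⇒ V=0.6735 continue  boundary S*=-
step 2: (k=2,j=0): S=92.8615, (K−S)⁺=20.3385, hold=26.5346 ⇒ V=26.5346 continue | (k=2,j=1): S=133.4200, (K−S)⁺=0.0000, hold=10.7941 ⇒ V=10.7941 continue | (k=2,j=2): S=191.6930, (K−S)⁺=0.0000, hold=2.8069 ⇒ V=2.8069 continue  boundary S*=-
step 1: (k=1,j=0): S=111.3085, (K−S)⁺=1.8915, hold=18.6269 ⇒ V=18.6269 continue | (k=1,j=1): S=159.9240, (K−S)⁺=0.0000, hold=6.8135 ⇒ V=6.8135 continue  boundary S*=-
step 0: (k=0,j=0): S=133.4200, (K−S)⁺=0.0000, hold=12.7076 ⇒ V=12.7076 continue  boundary S*=-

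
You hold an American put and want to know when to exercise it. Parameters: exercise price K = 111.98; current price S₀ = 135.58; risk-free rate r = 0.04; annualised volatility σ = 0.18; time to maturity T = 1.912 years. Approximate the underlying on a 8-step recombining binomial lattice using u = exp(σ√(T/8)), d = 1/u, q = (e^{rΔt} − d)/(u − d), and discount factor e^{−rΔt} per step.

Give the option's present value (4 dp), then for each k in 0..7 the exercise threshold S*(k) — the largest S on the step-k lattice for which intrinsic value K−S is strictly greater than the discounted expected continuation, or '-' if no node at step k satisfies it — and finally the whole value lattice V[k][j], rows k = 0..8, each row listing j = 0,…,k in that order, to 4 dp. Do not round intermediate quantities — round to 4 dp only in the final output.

price = 2.1624
boundary = - - - - 95.3516 87.3195 95.3516 104.1226
tree:
2.1624
3.7645 0.7949
6.3915 1.5263 0.1672
10.5172 2.8850 0.3612 0.0000
16.6284 5.3421 0.7800 0.0000 0.0000
24.6605 9.6184 1.6846 0.0000 0.0000 0.0000
32.0161 16.6284 3.6382 0.0000 0.0000 0.0000 0.0000
38.7520 24.6605 7.8574 0.0000 0.0000 0.0000 0.0000 0.0000
44.9205 32.0161 16.6284 0.0000 0.0000 0.0000 0.0000 0.0000 0.0000

Δt=0.23900  u=1.09199  d=0.91576  q=0.53252  discount=0.99049
step 8 (expiry): payoffs max(K−S,0) = 44.9205 32.0161 16.6284 0.0000 0.0000 0.0000 0.0000 0.0000 0.0000
step 7: (k=7,j=0): S=73.2280, (K−S)⁺=38.7520, hold=37.6866 ⇒ V=38.7520 exercise | (k=7,j=1): S=87.3195, (K−S)⁺=24.6605, hold=23.5951 ⇒ V=24.6605 exercise | (k=7,j=2): S=104.1226, (K−S)⁺=7.8574, hold=7.6994 ⇒ V=7.8574 exercise | (k=7,j=3): S=124.1591, (K−S)⁺=0.0000, hold=0.0000 ⇒ V=0.0000 continue | (k=7,j=4): S=148.0514, (K−S)⁺=0.0000, hold=0.0000 ⇒ V=0.0000 continue | (k=7,j=5): S=176.5413, (K−S)⁺=0.0000, hold=0.0000 ⇒ V=0.0000 continue | (k=7,j=6): S=210.5137, (K−S)⁺=0.0000, hold=0.0000 ⇒ V=0.0000 continue | (k=7,j=7): S=251.0234, (K−S)⁺=0.0000, hold=0.0000 ⇒ V=0.0000 continue  boundary S*=104.1226
step 6: (k=6,j=0): S=79.9639, (K−S)⁺=32.0161, hold=30.9507 ⇒ V=32.0161 exercise | (k=6,j=1): S=95.3516, (K−S)⁺=16.6284, hold=15.5630 ⇒ V=16.6284 exercise | (k=6,j=2): S=113.7003, (K−S)⁺=0.0000, hold=3.6382 ⇒ V=3.6382 continue | (k=6,j=3): S=135.5800, (K−S)⁺=0.0000, hold=0.0000 ⇒ V=0.0000 continue | (k=6,j=4): S=161.6700, (K−S)⁺=0.0000, hold=0.0000 ⇒ V=0.0000 continue | (k=6,j=5): S=192.7806, (K−S)⁺=0.0000, hold=0.0000 ⇒ V=0.0000 continue | (k=6,j=6): S=229.8779, (K−S)⁺=0.0000, hold=0.0000 ⇒ V=0.0000 continue  boundary S*=95.3516
step 5: (k=5,j=0): S=87.3195, (K−S)⁺=24.6605, hold=23.5951 ⇒ V=24.6605 exercise | (k=5,j=1): S=104.1226, (K−S)⁺=7.8574, hold=9.6184 ⇒ V=9.6184 continue | (k=5,j=2): S=124.1591, (K−S)⁺=0.0000, hold=1.6846 ⇒ V=1.6846 continue | (k=5,j=3): S=148.0514, (K−S)⁺=0.0000, hold=0.0000 ⇒ V=0.0000 continue | (k=5,j=4): S=176.5413, (K−S)⁺=0.0000, hold=0.0000 ⇒ V=0.0000 continue | (k=5,j=5): S=210.5137, (K−S)⁺=0.0000, hold=0.0000 ⇒ V=0.0000 continue  boundary S*=87.3195
step 4: (k=4,j=0): S=95.3516, (K−S)⁺=16.6284, hold=16.4918 ⇒ V=16.6284 exercise | (k=4,j=1): S=113.7003, (K−S)⁺=0.0000, hold=5.3421 ⇒ V=5.3421 continue | (k=4,j=2): S=135.5800, (K−S)⁺=0.0000, hold=0.7800 ⇒ V=0.7800 continue | (k=4,j=3): S=161.6700, (K−S)⁺=0.0000, hold=0.0000 ⇒ V=0.0000 continue | (k=4,j=4): S=192.7806, (K−S)⁺=0.0000, hold=0.0000 ⇒ V=0.0000 continue  boundary S*=95.3516
step 3: (k=3,j=0): S=104.1226, (K−S)⁺=7.8574, hold=10.5172 ⇒ V=10.5172 continue | (k=3,j=1): S=124.1591, (K−S)⁺=0.0000, hold=2.8850 ⇒ V=2.8850 continue | (k=3,j=2): S=148.0514, (K−S)⁺=0.0000, hold=0.3612 ⇒ V=0.3612 continue | (k=3,j=3): S=176.5413, (K−S)⁺=0.0000, hold=0.0000 ⇒ V=0.0000 continue  boundary S*=-
step 2: (k=2,j=0): S=113.7003, (K−S)⁺=0.0000, hold=6.3915 ⇒ V=6.3915 continue | (k=2,j=1): S=135.5800, (K−S)⁺=0.0000, hold=1.5263 ⇒ V=1.5263 continue | (k=2,j=2): S=161.6700, (K−S)⁺=0.0000, hold=0.1672 ⇒ V=0.1672 continue  boundary S*=-
step 1: (k=1,j=0): S=124.1591, (K−S)⁺=0.0000, hold=3.7645 ⇒ V=3.7645 continue | (k=1,j=1): S=148.0514, (K−S)⁺=0.0000, hold=0.7949 ⇒ V=0.7949 continue  boundary S*=-
step 0: (k=0,j=0): S=135.5800, (K−S)⁺=0.0000, hold=2.1624 ⇒ V=2.1624 continue  boundary S*=-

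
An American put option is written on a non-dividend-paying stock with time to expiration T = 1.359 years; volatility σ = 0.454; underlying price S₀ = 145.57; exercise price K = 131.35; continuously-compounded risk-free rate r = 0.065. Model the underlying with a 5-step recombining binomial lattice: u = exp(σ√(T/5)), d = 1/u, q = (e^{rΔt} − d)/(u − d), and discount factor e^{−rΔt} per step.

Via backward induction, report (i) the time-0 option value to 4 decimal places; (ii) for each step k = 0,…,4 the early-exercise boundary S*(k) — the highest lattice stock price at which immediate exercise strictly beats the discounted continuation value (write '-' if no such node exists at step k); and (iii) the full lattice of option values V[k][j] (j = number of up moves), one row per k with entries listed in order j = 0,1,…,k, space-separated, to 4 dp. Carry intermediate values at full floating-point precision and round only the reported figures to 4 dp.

Δt=0.27180  u=1.26705  d=0.78924  q=0.47841  discount=0.98249
step 5 (expiry): payoffs max(K−S,0) = 86.7736 59.7864 16.4610 0.0000 0.0000 0.0000
step 4: (k=4,j=0): S=56.4805, (K−S)⁺=74.8695, hold=72.5693 ⇒ V=74.8695 exercise | (k=4,j=1): S=90.6745, (K−S)⁺=40.6755, hold=38.3753 ⇒ V=40.6755 exercise | (k=4,j=2): S=145.5700, (K−S)⁺=0.0000, hold=8.4356 ⇒ V=8.4356 continue | (k=4,j=3): S=233.6999, (K−S)⁺=0.0000, hold=0.0000 ⇒ V=0.0000 continue | (k=4,j=4): S=375.1847, (K−S)⁺=0.0000, hold=0.0000 ⇒ V=0.0000 continue  boundary S*=90.6745
step 3: (k=3,j=0): S=71.5636, (K−S)⁺=59.7864, hold=57.4863 ⇒ V=59.7864 exercise | (k=3,j=1): S=114.8890, (K−S)⁺=16.4610, hold=24.8095 ⇒ V=24.8095 continue | (k=3,j=2): S=184.4443, (K−S)⁺=0.0000, hold=4.3229 ⇒ V=4.3229 continue | (k=3,j=3): S=296.1092, (K−S)⁺=0.0000, hold=0.0000 ⇒ V=0.0000 continue  boundary S*=71.5636
step 2: (k=2,j=0): S=90.6745, (K−S)⁺=40.6755, hold=42.2994 ⇒ V=42.2994 continue | (k=2,j=1): S=145.5700, (K−S)⁺=0.0000, hold=14.7458 ⇒ V=14.7458 continue | (k=2,j=2): S=233.6999, (K−S)⁺=0.0000, hold=2.2153 ⇒ V=2.2153 continue  boundary S*=-
step 1: (k=1,j=0): S=114.8890, (K−S)⁺=16.4610, hold=28.6077 ⇒ V=28.6077 continue | (k=1,j=1): S=184.4443, (K−S)⁺=0.0000, hold=8.5979 ⇒ V=8.5979 continue  boundary S*=-
step 0: (k=0,j=0): S=145.5700, (K−S)⁺=0.0000, hold=18.7016 ⇒ V=18.7016 continue  boundary S*=-

price = 18.7016
boundary = - - - 71.5636 90.6745
tree:
18.7016
28.6077 8.5979
42.2994 14.7458 2.2153
59.7864 24.8095 4.3229 0.0000
74.8695 40.6755 8.4356 0.0000 0.0000
86.7736 59.7864 16.4610 0.0000 0.0000 0.0000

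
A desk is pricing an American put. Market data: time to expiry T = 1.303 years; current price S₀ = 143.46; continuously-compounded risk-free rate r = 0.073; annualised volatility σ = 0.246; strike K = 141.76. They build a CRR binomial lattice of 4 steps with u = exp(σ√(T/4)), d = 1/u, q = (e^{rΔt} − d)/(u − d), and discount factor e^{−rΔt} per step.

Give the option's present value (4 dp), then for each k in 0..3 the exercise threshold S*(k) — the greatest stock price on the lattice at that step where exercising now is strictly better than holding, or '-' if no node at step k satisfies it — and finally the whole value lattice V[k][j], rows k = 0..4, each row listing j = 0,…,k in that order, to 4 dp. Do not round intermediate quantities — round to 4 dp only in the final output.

price = 9.9846
boundary = - - 108.3373 124.6678
tree:
9.9846
18.7078 3.2949
33.4227 7.5045 0.0000
47.6140 17.0922 0.0000 0.0000
59.9464 33.4227 0.0000 0.0000 0.0000

Δt=0.32575  u=1.15074  d=0.86901  q=0.55037  discount=0.97650
step 4 (expiry): payoffs max(K−S,0) = 59.9464 33.4227 0.0000 0.0000 0.0000
step 3: (k=3,j=0): S=94.1460, (K−S)⁺=47.6140, hold=44.2828 ⇒ V=47.6140 exercise | (k=3,j=1): S=124.6678, (K−S)⁺=17.0922, hold=14.6746 ⇒ V=17.0922 exercise | (k=3,j=2): S=165.0848, (K−S)⁺=0.0000, hold=0.0000 ⇒ V=0.0000 continue | (k=3,j=3): S=218.6049, (K−S)⁺=0.0000, hold=0.0000 ⇒ V=0.0000 continue  boundary S*=124.6678
step 2: (k=2,j=0): S=108.3373, (K−S)⁺=33.4227, hold=30.0914 ⇒ V=33.4227 exercise | (k=2,j=1): S=143.4600, (K−S)⁺=0.0000, hold=7.5045 ⇒ V=7.5045 continue | (k=2,j=2): S=189.9694, (K−S)⁺=0.0000, hold=0.0000 ⇒ V=0.0000 continue  boundary S*=108.3373
step 1: (k=1,j=0): S=124.6678, (K−S)⁺=17.0922, hold=18.7078 ⇒ V=18.7078 continue | (k=1,j=1): S=165.0848, (K−S)⁺=0.0000, hold=3.2949 ⇒ V=3.2949 continue  boundary S*=-
step 0: (k=0,j=0): S=143.4600, (K−S)⁺=0.0000, hold=9.9846 ⇒ V=9.9846 continue  boundary S*=-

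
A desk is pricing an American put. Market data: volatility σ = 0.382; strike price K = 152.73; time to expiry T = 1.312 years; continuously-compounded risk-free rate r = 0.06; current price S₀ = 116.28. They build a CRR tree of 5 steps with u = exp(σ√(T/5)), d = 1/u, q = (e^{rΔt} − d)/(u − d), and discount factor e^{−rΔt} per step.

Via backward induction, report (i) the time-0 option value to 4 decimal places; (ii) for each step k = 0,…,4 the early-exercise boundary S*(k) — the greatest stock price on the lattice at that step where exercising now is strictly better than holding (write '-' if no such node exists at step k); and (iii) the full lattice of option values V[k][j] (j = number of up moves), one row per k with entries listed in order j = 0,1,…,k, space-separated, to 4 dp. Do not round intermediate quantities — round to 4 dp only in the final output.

params: Δt=0.26240 u=1.21614 d=0.82228 q=0.49153 e^(-rΔt)=0.98438
t_5 payoffs: 109.0188 88.0816 57.1158 11.3176 0.0000 0.0000
t_4: node(4,0) S=53.1588 payoff=99.5712 vs cont=97.1855 → 99.5712 [stop]  node(4,1) S=78.6213 payoff=74.1087 vs cont=71.7230 → 74.1087 [stop]  node(4,2) S=116.2800 payoff=36.4500 vs cont=34.0642 → 36.4500 [stop]  node(4,3) S=171.9769 payoff=0.0000 vs cont=5.6648 → 5.6648 [wait]  node(4,4) S=254.3520 payoff=0.0000 vs cont=0.0000 → 0.0000 [wait]  ⇒ S*(4)=116.2800
t_3: node(3,0) S=64.6484 payoff=88.0816 vs cont=85.6959 → 88.0816 [stop]  node(3,1) S=95.6142 payoff=57.1158 vs cont=54.7300 → 57.1158 [stop]  node(3,2) S=141.4124 payoff=11.3176 vs cont=20.9853 → 20.9853 [wait]  node(3,3) S=209.1475 payoff=0.0000 vs cont=2.8354 → 2.8354 [wait]  ⇒ S*(3)=95.6142
t_2: node(2,0) S=78.6213 payoff=74.1087 vs cont=71.7230 → 74.1087 [stop]  node(2,1) S=116.2800 payoff=36.4500 vs cont=38.7419 → 38.7419 [wait]  node(2,2) S=171.9769 payoff=0.0000 vs cont=11.8757 → 11.8757 [wait]  ⇒ S*(2)=78.6213
t_1: node(1,0) S=95.6142 payoff=57.1158 vs cont=55.8390 → 57.1158 [stop]  node(1,1) S=141.4124 payoff=11.3176 vs cont=25.1376 → 25.1376 [wait]  ⇒ S*(1)=95.6142
t_0: node(0,0) S=116.2800 payoff=36.4500 vs cont=40.7510 → 40.7510 [wait]  ⇒ S*(0)=-

price = 40.7510
boundary = - 95.6142 78.6213 95.6142 116.2800
tree:
40.7510
57.1158 25.1376
74.1087 38.7419 11.8757
88.0816 57.1158 20.9853 2.8354
99.5712 74.1087 36.4500 5.6648 0.0000
109.0188 88.0816 57.1158 11.3176 0.0000 0.0000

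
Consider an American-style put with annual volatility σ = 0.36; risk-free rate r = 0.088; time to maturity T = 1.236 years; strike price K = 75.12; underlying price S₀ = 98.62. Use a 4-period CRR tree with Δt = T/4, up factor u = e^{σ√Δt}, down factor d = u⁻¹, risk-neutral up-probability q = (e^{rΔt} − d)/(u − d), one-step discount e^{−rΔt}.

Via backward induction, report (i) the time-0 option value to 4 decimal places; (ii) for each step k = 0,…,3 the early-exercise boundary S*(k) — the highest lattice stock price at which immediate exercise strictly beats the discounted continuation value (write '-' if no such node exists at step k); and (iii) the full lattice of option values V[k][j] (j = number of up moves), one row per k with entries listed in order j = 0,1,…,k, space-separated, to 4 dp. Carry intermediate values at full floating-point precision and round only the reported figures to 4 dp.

price = 3.5673
boundary = - - - 54.1050
tree:
3.5673
6.6136 0.9286
11.9809 1.9819 0.0000
21.0150 4.2301 0.0000 0.0000
30.8277 9.0284 0.0000 0.0000 0.0000

Δt=0.30900, u=1.22154, d=0.81864, q=0.51855, disc=e^(-rΔt)=0.97317
k=4 terminal: V=max(K-S,0) → 30.8277 9.0284 0.0000 0.0000 0.0000
k=3: j=0 S=54.1050 intr=21.0150 cont=18.9999 V=21.0150[EX]; j=1 S=80.7339 intr=0.0000 cont=4.2301 V=4.2301[hold]; j=2 S=120.4687 intr=0.0000 cont=0.0000 V=0.0000[hold]; j=3 S=179.7599 intr=0.0000 cont=0.0000 V=0.0000[hold]  S*(3)=54.1050
k=2: j=0 S=66.0916 intr=9.0284 cont=11.9809 V=11.9809[hold]; j=1 S=98.6200 intr=0.0000 cont=1.9819 V=1.9819[hold]; j=2 S=147.1579 intr=0.0000 cont=0.0000 V=0.0000[hold]  S*(2)=-
k=1: j=0 S=80.7339 intr=0.0000 cont=6.6136 V=6.6136[hold]; j=1 S=120.4687 intr=0.0000 cont=0.9286 V=0.9286[hold]  S*(1)=-
k=0: j=0 S=98.6200 intr=0.0000 cont=3.5673 V=3.5673[hold]  S*(0)=-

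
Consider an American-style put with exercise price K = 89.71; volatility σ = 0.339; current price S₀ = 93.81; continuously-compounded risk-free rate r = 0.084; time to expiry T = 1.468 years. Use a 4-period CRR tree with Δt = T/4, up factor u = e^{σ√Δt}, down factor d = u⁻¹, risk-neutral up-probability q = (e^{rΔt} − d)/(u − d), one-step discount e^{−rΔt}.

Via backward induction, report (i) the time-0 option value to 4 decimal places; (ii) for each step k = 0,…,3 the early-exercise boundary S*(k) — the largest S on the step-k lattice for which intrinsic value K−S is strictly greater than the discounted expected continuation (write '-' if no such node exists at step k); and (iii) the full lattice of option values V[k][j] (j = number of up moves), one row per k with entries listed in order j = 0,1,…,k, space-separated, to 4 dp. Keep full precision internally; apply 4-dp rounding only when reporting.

Δt=0.36700, u=1.22798, d=0.81435, q=0.52453, disc=e^(-rΔt)=0.96964
k=4 terminal: V=max(K-S,0) → 48.4539 27.4988 0.0000 0.0000 0.0000
k=3: j=0 S=50.6616 intr=39.0484 cont=36.3250 V=39.0484[EX]; j=1 S=76.3939 intr=13.3161 cont=12.6779 V=13.3161[EX]; j=2 S=115.1965 intr=0.0000 cont=0.0000 V=0.0000[hold]; j=3 S=173.7079 intr=0.0000 cont=0.0000 V=0.0000[hold]  S*(3)=76.3939
k=2: j=0 S=62.2112 intr=27.4988 cont=24.7754 V=27.4988[EX]; j=1 S=93.8100 intr=0.0000 cont=6.1392 V=6.1392[hold]; j=2 S=141.4586 intr=0.0000 cont=0.0000 V=0.0000[hold]  S*(2)=62.2112
k=1: j=0 S=76.3939 intr=13.3161 cont=15.8004 V=15.8004[hold]; j=1 S=115.1965 intr=0.0000 cont=2.8304 V=2.8304[hold]  S*(1)=-
k=0: j=0 S=93.8100 intr=0.0000 cont=8.7241 V=8.7241[hold]  S*(0)=-

price = 8.7241
boundary = - - 62.2112 76.3939
tree:
8.7241
15.8004 2.8304
27.4988 6.1392 0.0000
39.0484 13.3161 0.0000 0.0000
48.4539 27.4988 0.0000 0.0000 0.0000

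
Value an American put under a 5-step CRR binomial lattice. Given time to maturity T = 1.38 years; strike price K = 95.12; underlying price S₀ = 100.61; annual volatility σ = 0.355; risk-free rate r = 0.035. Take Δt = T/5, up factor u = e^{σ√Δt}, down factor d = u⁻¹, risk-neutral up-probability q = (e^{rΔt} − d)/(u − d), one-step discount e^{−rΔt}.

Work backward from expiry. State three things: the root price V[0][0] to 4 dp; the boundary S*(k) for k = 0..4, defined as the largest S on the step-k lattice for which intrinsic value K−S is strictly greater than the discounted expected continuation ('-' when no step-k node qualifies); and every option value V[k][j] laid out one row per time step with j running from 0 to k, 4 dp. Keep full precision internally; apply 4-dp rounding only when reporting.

params: Δt=0.27600 u=1.20503 d=0.82986 q=0.47938 e^(-rΔt)=0.99039
t_5 payoffs: 55.5234 37.6222 11.6281 0.0000 0.0000 0.0000
t_4: node(4,0) S=47.7149 payoff=47.4051 vs cont=46.4906 → 47.4051 [stop]  node(4,1) S=69.2864 payoff=25.8336 vs cont=24.9192 → 25.8336 [stop]  node(4,2) S=100.6100 payoff=0.0000 vs cont=5.9956 → 5.9956 [wait]  node(4,3) S=146.0947 payoff=0.0000 vs cont=0.0000 → 0.0000 [wait]  node(4,4) S=212.1426 payoff=0.0000 vs cont=0.0000 → 0.0000 [wait]  ⇒ S*(4)=69.2864
t_3: node(3,0) S=57.4978 payoff=37.6222 vs cont=36.7078 → 37.6222 [stop]  node(3,1) S=83.4919 payoff=11.6281 vs cont=16.1667 → 16.1667 [wait]  node(3,2) S=121.2377 payoff=0.0000 vs cont=3.0914 → 3.0914 [wait]  node(3,3) S=176.0480 payoff=0.0000 vs cont=0.0000 → 0.0000 [wait]  ⇒ S*(3)=57.4978
t_2: node(2,0) S=69.2864 payoff=25.8336 vs cont=27.0740 → 27.0740 [wait]  node(2,1) S=100.6100 payoff=0.0000 vs cont=9.8035 → 9.8035 [wait]  node(2,2) S=146.0947 payoff=0.0000 vs cont=1.5940 → 1.5940 [wait]  ⇒ S*(2)=-
t_1: node(1,0) S=83.4919 payoff=11.6281 vs cont=18.6141 → 18.6141 [wait]  node(1,1) S=121.2377 payoff=0.0000 vs cont=5.8116 → 5.8116 [wait]  ⇒ S*(1)=-
t_0: node(0,0) S=100.6100 payoff=0.0000 vs cont=12.3569 → 12.3569 [wait]  ⇒ S*(0)=-

price = 12.3569
boundary = - - - 57.4978 69.2864
tree:
12.3569
18.6141 5.8116
27.0740 9.8035 1.5940
37.6222 16.1667 3.0914 0.0000
47.4051 25.8336 5.9956 0.0000 0.0000
55.5234 37.6222 11.6281 0.0000 0.0000 0.0000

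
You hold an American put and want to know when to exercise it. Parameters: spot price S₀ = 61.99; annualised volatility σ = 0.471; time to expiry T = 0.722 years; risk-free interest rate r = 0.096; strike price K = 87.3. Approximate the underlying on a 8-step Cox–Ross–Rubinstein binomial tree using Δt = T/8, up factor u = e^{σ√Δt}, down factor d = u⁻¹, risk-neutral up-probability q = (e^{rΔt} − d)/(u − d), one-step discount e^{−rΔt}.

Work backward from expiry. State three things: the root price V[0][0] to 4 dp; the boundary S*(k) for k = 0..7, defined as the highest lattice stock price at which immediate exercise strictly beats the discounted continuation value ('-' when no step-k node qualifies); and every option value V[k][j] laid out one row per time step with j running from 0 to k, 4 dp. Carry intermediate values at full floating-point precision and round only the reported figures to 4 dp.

price = 26.0789
boundary = - 53.8109 46.7111 53.8109 61.9900 53.8109 61.9900 71.4122
tree:
26.0789
33.4891 18.9872
40.5889 25.6627 12.5193
46.7521 33.4891 18.1396 7.0130
52.1020 40.5889 25.3100 11.1528 2.9184
56.7461 46.7521 33.4891 17.1736 5.2144 0.6304
60.7774 52.1020 40.5889 25.3100 9.1855 1.2599 0.0000
64.2768 56.7461 46.7521 33.4891 15.8878 2.5183 0.0000 0.0000
67.3146 60.7774 52.1020 40.5889 25.3100 5.0334 0.0000 0.0000 0.0000

Δt=0.09025  u=1.15200  d=0.86806  q=0.49533  discount=0.99137
step 8 (expiry): payoffs max(K−S,0) = 67.3146 60.7774 52.1020 40.5889 25.3100 5.0334 0.0000 0.0000 0.0000
step 7: (k=7,j=0): S=23.0232, (K−S)⁺=64.2768, hold=63.5237 ⇒ V=64.2768 exercise | (k=7,j=1): S=30.5539, (K−S)⁺=56.7461, hold=55.9930 ⇒ V=56.7461 exercise | (k=7,j=2): S=40.5479, (K−S)⁺=46.7521, hold=45.9990 ⇒ V=46.7521 exercise | (k=7,j=3): S=53.8109, (K−S)⁺=33.4891, hold=32.7360 ⇒ V=33.4891 exercise | (k=7,j=4): S=71.4122, (K−S)⁺=15.8878, hold=15.1347 ⇒ V=15.8878 exercise | (k=7,j=5): S=94.7708, (K−S)⁺=0.0000, hold=2.5183 ⇒ V=2.5183 continue | (k=7,j=6): S=125.7699, (K−S)⁺=0.0000, hold=0.0000 ⇒ V=0.0000 continue | (k=7,j=7): S=166.9085, (K−S)⁺=0.0000, hold=0.0000 ⇒ V=0.0000 continue  boundary S*=71.4122
step 6: (k=6,j=0): S=26.5226, (K−S)⁺=60.7774, hold=60.0243 ⇒ V=60.7774 exercise | (k=6,j=1): S=35.1980, (K−S)⁺=52.1020, hold=51.3489 ⇒ V=52.1020 exercise | (k=6,j=2): S=46.7111, (K−S)⁺=40.5889, hold=39.8358 ⇒ V=40.5889 exercise | (k=6,j=3): S=61.9900, (K−S)⁺=25.3100, hold=24.5569 ⇒ V=25.3100 exercise | (k=6,j=4): S=82.2666, (K−S)⁺=5.0334, hold=9.1855 ⇒ V=9.1855 continue | (k=6,j=5): S=109.1756, (K−S)⁺=0.0000, hold=1.2599 ⇒ V=1.2599 continue | (k=6,j=6): S=144.8864, (K−S)⁺=0.0000, hold=0.0000 ⇒ V=0.0000 continue  boundary S*=61.9900
step 5: (k=5,j=0): S=30.5539, (K−S)⁺=56.7461, hold=55.9930 ⇒ V=56.7461 exercise | (k=5,j=1): S=40.5479, (K−S)⁺=46.7521, hold=45.9990 ⇒ V=46.7521 exercise | (k=5,j=2): S=53.8109, (K−S)⁺=33.4891, hold=32.7360 ⇒ V=33.4891 exercise | (k=5,j=3): S=71.4122, (K−S)⁺=15.8878, hold=17.1736 ⇒ V=17.1736 continue | (k=5,j=4): S=94.7708, (K−S)⁺=0.0000, hold=5.2144 ⇒ V=5.2144 continue | (k=5,j=5): S=125.7699, (K−S)⁺=0.0000, hold=0.6304 ⇒ V=0.6304 continue  boundary S*=53.8109
step 4: (k=4,j=0): S=35.1980, (K−S)⁺=52.1020, hold=51.3489 ⇒ V=52.1020 exercise | (k=4,j=1): S=46.7111, (K−S)⁺=40.5889, hold=39.8358 ⇒ V=40.5889 exercise | (k=4,j=2): S=61.9900, (K−S)⁺=25.3100, hold=25.1883 ⇒ V=25.3100 exercise | (k=4,j=3): S=82.2666, (K−S)⁺=5.0334, hold=11.1528 ⇒ V=11.1528 continue | (k=4,j=4): S=109.1756, (K−S)⁺=0.0000, hold=2.9184 ⇒ V=2.9184 continue  boundary S*=61.9900
step 3: (k=3,j=0): S=40.5479, (K−S)⁺=46.7521, hold=45.9990 ⇒ V=46.7521 exercise | (k=3,j=1): S=53.8109, (K−S)⁺=33.4891, hold=32.7360 ⇒ V=33.4891 exercise | (k=3,j=2): S=71.4122, (K−S)⁺=15.8878, hold=18.1396 ⇒ V=18.1396 continue | (k=3,j=3): S=94.7708, (K−S)⁺=0.0000, hold=7.0130 ⇒ V=7.0130 continue  boundary S*=53.8109
step 2: (k=2,j=0): S=46.7111, (K−S)⁺=40.5889, hold=39.8358 ⇒ V=40.5889 exercise | (k=2,j=1): S=61.9900, (K−S)⁺=25.3100, hold=25.6627 ⇒ V=25.6627 continue | (k=2,j=2): S=82.2666, (K−S)⁺=5.0334, hold=12.5193 ⇒ V=12.5193 continue  boundary S*=46.7111
step 1: (k=1,j=0): S=53.8109, (K−S)⁺=33.4891, hold=32.9091 ⇒ V=33.4891 exercise | (k=1,j=1): S=71.4122, (K−S)⁺=15.8878, hold=18.9872 ⇒ V=18.9872 continue  boundary S*=53.8109
step 0: (k=0,j=0): S=61.9900, (K−S)⁺=25.3100, hold=26.0789 ⇒ V=26.0789 continue  boundary S*=-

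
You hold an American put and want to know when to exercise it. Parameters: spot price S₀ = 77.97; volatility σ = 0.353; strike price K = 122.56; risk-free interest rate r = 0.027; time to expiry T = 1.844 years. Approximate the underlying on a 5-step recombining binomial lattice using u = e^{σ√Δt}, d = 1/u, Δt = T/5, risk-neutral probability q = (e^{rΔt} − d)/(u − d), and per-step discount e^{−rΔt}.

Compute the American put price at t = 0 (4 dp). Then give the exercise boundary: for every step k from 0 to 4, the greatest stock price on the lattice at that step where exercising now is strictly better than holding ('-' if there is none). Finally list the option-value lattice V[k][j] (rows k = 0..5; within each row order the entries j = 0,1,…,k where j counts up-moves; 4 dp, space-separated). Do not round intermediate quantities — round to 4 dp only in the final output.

price = 46.4265
boundary = - 62.9255 50.7838 62.9255 77.9700
tree:
46.4265
59.6345 32.5078
71.7762 45.1412 18.9413
81.5750 59.6345 29.7445 7.1513
89.4832 71.7762 44.5900 13.6223 0.0000
95.8655 81.5750 59.6345 25.9486 0.0000 0.0000

params: Δt=0.36880 u=1.23908 d=0.80705 q=0.46977 e^(-rΔt)=0.99009
t_5 payoffs: 95.8655 81.5750 59.6345 25.9486 0.0000 0.0000
t_4: node(4,0) S=33.0768 payoff=89.4832 vs cont=88.2689 → 89.4832 [stop]  node(4,1) S=50.7838 payoff=71.7762 vs cont=70.5618 → 71.7762 [stop]  node(4,2) S=77.9700 payoff=44.5900 vs cont=43.3757 → 44.5900 [stop]  node(4,3) S=119.7098 payoff=2.8502 vs cont=13.6223 → 13.6223 [wait]  node(4,4) S=183.7941 payoff=0.0000 vs cont=0.0000 → 0.0000 [wait]  ⇒ S*(4)=77.9700
t_3: node(3,0) S=40.9850 payoff=81.5750 vs cont=80.3607 → 81.5750 [stop]  node(3,1) S=62.9255 payoff=59.6345 vs cont=58.4202 → 59.6345 [stop]  node(3,2) S=96.6114 payoff=25.9486 vs cont=29.7445 → 29.7445 [wait]  node(3,3) S=148.3306 payoff=0.0000 vs cont=7.1513 → 7.1513 [wait]  ⇒ S*(3)=62.9255
t_2: node(2,0) S=50.7838 payoff=71.7762 vs cont=70.5618 → 71.7762 [stop]  node(2,1) S=77.9700 payoff=44.5900 vs cont=45.1412 → 45.1412 [wait]  node(2,2) S=119.7098 payoff=2.8502 vs cont=18.9413 → 18.9413 [wait]  ⇒ S*(2)=50.7838
t_1: node(1,0) S=62.9255 payoff=59.6345 vs cont=58.6766 → 59.6345 [stop]  node(1,1) S=96.6114 payoff=25.9486 vs cont=32.5078 → 32.5078 [wait]  ⇒ S*(1)=62.9255
t_0: node(0,0) S=77.9700 payoff=44.5900 vs cont=46.4265 → 46.4265 [wait]  ⇒ S*(0)=-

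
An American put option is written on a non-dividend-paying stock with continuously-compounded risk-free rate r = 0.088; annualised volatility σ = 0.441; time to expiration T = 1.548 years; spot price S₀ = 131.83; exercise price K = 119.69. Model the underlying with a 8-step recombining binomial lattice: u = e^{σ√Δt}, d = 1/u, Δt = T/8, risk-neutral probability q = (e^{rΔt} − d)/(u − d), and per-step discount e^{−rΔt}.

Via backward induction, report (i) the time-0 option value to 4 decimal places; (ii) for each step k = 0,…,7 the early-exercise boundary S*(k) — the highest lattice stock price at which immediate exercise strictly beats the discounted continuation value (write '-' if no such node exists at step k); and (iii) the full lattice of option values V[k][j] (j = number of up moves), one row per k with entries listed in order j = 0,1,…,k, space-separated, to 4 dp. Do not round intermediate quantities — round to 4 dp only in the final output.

Δt=0.19350, u=1.21408, d=0.82367, q=0.49564, disc=e^(-rΔt)=0.98312
k=8 terminal: V=max(K-S,0) → 91.7630 78.5256 59.0137 30.2531 0.0000 0.0000 0.0000 0.0000 0.0000
k=7: j=0 S=33.9057 intr=85.7843 cont=83.7634 V=85.7843[EX]; j=1 S=49.9770 intr=69.7130 cont=67.6921 V=69.7130[EX]; j=2 S=73.6662 intr=46.0238 cont=44.0030 V=46.0238[EX]; j=3 S=108.5839 intr=11.1061 cont=15.0008 V=15.0008[hold]; j=4 S=160.0527 intr=0.0000 cont=0.0000 V=0.0000[hold]; j=5 S=235.9177 intr=0.0000 cont=0.0000 V=0.0000[hold]; j=6 S=347.7426 intr=0.0000 cont=0.0000 V=0.0000[hold]; j=7 S=512.5726 intr=0.0000 cont=0.0000 V=0.0000[hold]  S*(7)=73.6662
k=6: j=0 S=41.1644 intr=78.5256 cont=76.5048 V=78.5256[EX]; j=1 S=60.6763 intr=59.0137 cont=56.9928 V=59.0137[EX]; j=2 S=89.4369 intr=30.2531 cont=30.1300 V=30.2531[EX]; j=3 S=131.8300 intr=0.0000 cont=7.4380 V=7.4380[hold]; j=4 S=194.3174 intr=0.0000 cont=0.0000 V=0.0000[hold]; j=5 S=286.4239 intr=0.0000 cont=0.0000 V=0.0000[hold]; j=6 S=422.1888 intr=0.0000 cont=0.0000 V=0.0000[hold]  S*(6)=89.4369
k=5: j=0 S=49.9770 intr=69.7130 cont=67.6921 V=69.7130[EX]; j=1 S=73.6662 intr=46.0238 cont=44.0030 V=46.0238[EX]; j=2 S=108.5839 intr=11.1061 cont=18.6251 V=18.6251[hold]; j=3 S=160.0527 intr=0.0000 cont=3.6881 V=3.6881[hold]; j=4 S=235.9177 intr=0.0000 cont=0.0000 V=0.0000[hold]; j=5 S=347.7426 intr=0.0000 cont=0.0000 V=0.0000[hold]  S*(5)=73.6662
k=4: j=0 S=60.6763 intr=59.0137 cont=56.9928 V=59.0137[EX]; j=1 S=89.4369 intr=30.2531 cont=31.8961 V=31.8961[hold]; j=2 S=131.8300 intr=0.0000 cont=11.0322 V=11.0322[hold]; j=3 S=194.3174 intr=0.0000 cont=1.8287 V=1.8287[hold]; j=4 S=286.4239 intr=0.0000 cont=0.0000 V=0.0000[hold]  S*(4)=60.6763
k=3: j=0 S=73.6662 intr=46.0238 cont=44.8036 V=46.0238[EX]; j=1 S=108.5839 intr=11.1061 cont=21.1911 V=21.1911[hold]; j=2 S=160.0527 intr=0.0000 cont=6.3613 V=6.3613[hold]; j=3 S=235.9177 intr=0.0000 cont=0.9067 V=0.9067[hold]  S*(3)=73.6662
k=2: j=0 S=89.4369 intr=30.2531 cont=33.1465 V=33.1465[hold]; j=1 S=131.8300 intr=0.0000 cont=13.6072 V=13.6072[hold]; j=2 S=194.3174 intr=0.0000 cont=3.5960 V=3.5960[hold]  S*(2)=-
k=1: j=0 S=108.5839 intr=11.1061 cont=23.0658 V=23.0658[hold]; j=1 S=160.0527 intr=0.0000 cont=8.4993 V=8.4993[hold]  S*(1)=-
k=0: j=0 S=131.8300 intr=0.0000 cont=15.5785 V=15.5785[hold]  S*(0)=-

price = 15.5785
boundary = - - - 73.6662 60.6763 73.6662 89.4369 73.6662
tree:
15.5785
23.0658 8.4993
33.1465 13.6072 3.5960
46.0238 21.1911 6.3613 0.9067
59.0137 31.8961 11.0322 1.8287 0.0000
69.7130 46.0238 18.6251 3.6881 0.0000 0.0000
78.5256 59.0137 30.2531 7.4380 0.0000 0.0000 0.0000
85.7843 69.7130 46.0238 15.0008 0.0000 0.0000 0.0000 0.0000
91.7630 78.5256 59.0137 30.2531 0.0000 0.0000 0.0000 0.0000 0.0000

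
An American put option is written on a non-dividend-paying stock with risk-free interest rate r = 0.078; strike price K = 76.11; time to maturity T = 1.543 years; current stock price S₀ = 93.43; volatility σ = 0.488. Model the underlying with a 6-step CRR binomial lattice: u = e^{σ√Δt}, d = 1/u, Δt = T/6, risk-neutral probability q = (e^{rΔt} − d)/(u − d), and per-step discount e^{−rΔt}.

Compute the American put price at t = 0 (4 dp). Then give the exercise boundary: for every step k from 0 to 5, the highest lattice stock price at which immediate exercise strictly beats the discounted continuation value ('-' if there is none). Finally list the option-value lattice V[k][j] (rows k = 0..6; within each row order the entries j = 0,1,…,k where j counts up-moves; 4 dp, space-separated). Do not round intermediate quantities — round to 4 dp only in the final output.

price = 9.8292
boundary = - - - 44.4691 34.7202 44.4691
tree:
9.8292
15.0198 4.5986
22.2344 7.8071 1.3028
31.6409 12.9423 2.5511 0.0000
41.3898 20.7508 4.9955 0.0000 0.0000
49.0014 31.6409 9.7820 0.0000 0.0000 0.0000
54.9444 41.3898 19.1547 0.0000 0.0000 0.0000 0.0000

Δt=0.25717  u=1.28078  d=0.78077  q=0.47897  discount=0.98014
step 6 (expiry): payoffs max(K−S,0) = 54.9444 41.3898 19.1547 0.0000 0.0000 0.0000 0.0000
step 5: (k=5,j=0): S=27.1086, (K−S)⁺=49.0014, hold=47.4900 ⇒ V=49.0014 exercise | (k=5,j=1): S=44.4691, (K−S)⁺=31.6409, hold=30.1294 ⇒ V=31.6409 exercise | (k=5,j=2): S=72.9475, (K−S)⁺=3.1625, hold=9.7820 ⇒ V=9.7820 continue | (k=5,j=3): S=119.6637, (K−S)⁺=0.0000, hold=0.0000 ⇒ V=0.0000 continue | (k=5,j=4): S=196.2973, (K−S)⁺=0.0000, hold=0.0000 ⇒ V=0.0000 continue | (k=5,j=5): S=322.0077, (K−S)⁺=0.0000, hold=0.0000 ⇒ V=0.0000 continue  boundary S*=44.4691
step 4: (k=4,j=0): S=34.7202, (K−S)⁺=41.3898, hold=39.8783 ⇒ V=41.3898 exercise | (k=4,j=1): S=56.9553, (K−S)⁺=19.1547, hold=20.7508 ⇒ V=20.7508 continue | (k=4,j=2): S=93.4300, (K−S)⁺=0.0000, hold=4.9955 ⇒ V=4.9955 continue | (k=4,j=3): S=153.2634, (K−S)⁺=0.0000, hold=0.0000 ⇒ V=0.0000 continue | (k=4,j=4): S=251.4145, (K−S)⁺=0.0000, hold=0.0000 ⇒ V=0.0000 continue  boundary S*=34.7202
step 3: (k=3,j=0): S=44.4691, (K−S)⁺=31.6409, hold=30.8787 ⇒ V=31.6409 exercise | (k=3,j=1): S=72.9475, (K−S)⁺=3.1625, hold=12.9423 ⇒ V=12.9423 continue | (k=3,j=2): S=119.6637, (K−S)⁺=0.0000, hold=2.5511 ⇒ V=2.5511 continue | (k=3,j=3): S=196.2973, (K−S)⁺=0.0000, hold=0.0000 ⇒ V=0.0000 continue  boundary S*=44.4691
step 2: (k=2,j=0): S=56.9553, (K−S)⁺=19.1547, hold=22.2344 ⇒ V=22.2344 continue | (k=2,j=1): S=93.4300, (K−S)⁺=0.0000, hold=7.8071 ⇒ V=7.8071 continue | (k=2,j=2): S=153.2634, (K−S)⁺=0.0000, hold=1.3028 ⇒ V=1.3028 continue  boundary S*=-
step 1: (k=1,j=0): S=72.9475, (K−S)⁺=3.1625, hold=15.0198 ⇒ V=15.0198 continue | (k=1,j=1): S=119.6637, (K−S)⁺=0.0000, hold=4.5986 ⇒ V=4.5986 continue  boundary S*=-
step 0: (k=0,j=0): S=93.4300, (K−S)⁺=0.0000, hold=9.8292 ⇒ V=9.8292 continue  boundary S*=-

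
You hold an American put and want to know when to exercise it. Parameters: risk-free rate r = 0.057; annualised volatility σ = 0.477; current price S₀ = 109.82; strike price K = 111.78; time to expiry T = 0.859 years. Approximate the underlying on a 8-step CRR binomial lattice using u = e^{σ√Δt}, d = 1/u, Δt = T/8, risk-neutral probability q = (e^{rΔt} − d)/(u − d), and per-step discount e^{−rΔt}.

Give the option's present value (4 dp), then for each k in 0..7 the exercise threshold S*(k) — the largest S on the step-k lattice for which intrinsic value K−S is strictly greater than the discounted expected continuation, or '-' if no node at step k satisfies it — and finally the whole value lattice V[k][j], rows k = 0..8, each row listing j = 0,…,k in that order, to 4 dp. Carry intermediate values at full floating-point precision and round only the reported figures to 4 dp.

params: Δt=0.10737 u=1.16918 d=0.85530 q=0.48056 e^(-rΔt)=0.99390
t_8 payoffs: 80.3296 68.7878 53.0103 31.4426 1.9600 0.0000 0.0000 0.0000 0.0000
t_7: node(7,0) S=36.7712 payoff=75.0088 vs cont=74.3268 → 75.0088 [stop]  node(7,1) S=50.2657 payoff=61.5143 vs cont=60.8323 → 61.5143 [stop]  node(7,2) S=68.7125 payoff=43.0675 vs cont=42.3855 → 43.0675 [stop]  node(7,3) S=93.9290 payoff=17.8510 vs cont=17.1690 → 17.8510 [stop]  node(7,4) S=128.3995 payoff=0.0000 vs cont=1.0119 → 1.0119 [wait]  node(7,5) S=175.5203 payoff=0.0000 vs cont=0.0000 → 0.0000 [wait]  node(7,6) S=239.9337 payoff=0.0000 vs cont=0.0000 → 0.0000 [wait]  node(7,7) S=327.9858 payoff=0.0000 vs cont=0.0000 → 0.0000 [wait]  ⇒ S*(7)=93.9290
t_6: node(6,0) S=42.9922 payoff=68.7878 vs cont=68.1057 → 68.7878 [stop]  node(6,1) S=58.7697 payoff=53.0103 vs cont=52.3282 → 53.0103 [stop]  node(6,2) S=80.3374 payoff=31.4426 vs cont=30.7606 → 31.4426 [stop]  node(6,3) S=109.8200 payoff=1.9600 vs cont=9.6992 → 9.6992 [wait]  node(6,4) S=150.1223 payoff=0.0000 vs cont=0.5224 → 0.5224 [wait]  node(6,5) S=205.2151 payoff=0.0000 vs cont=0.0000 → 0.0000 [wait]  node(6,6) S=280.5260 payoff=0.0000 vs cont=0.0000 → 0.0000 [wait]  ⇒ S*(6)=80.3374
t_5: node(5,0) S=50.2657 payoff=61.5143 vs cont=60.8323 → 61.5143 [stop]  node(5,1) S=68.7125 payoff=43.0675 vs cont=42.3855 → 43.0675 [stop]  node(5,2) S=93.9290 payoff=17.8510 vs cont=20.8655 → 20.8655 [wait]  node(5,3) S=128.3995 payoff=0.0000 vs cont=5.2569 → 5.2569 [wait]  node(5,4) S=175.5203 payoff=0.0000 vs cont=0.2697 → 0.2697 [wait]  node(5,5) S=239.9337 payoff=0.0000 vs cont=0.0000 → 0.0000 [wait]  ⇒ S*(5)=68.7125
t_4: node(4,0) S=58.7697 payoff=53.0103 vs cont=52.3282 → 53.0103 [stop]  node(4,1) S=80.3374 payoff=31.4426 vs cont=32.2004 → 32.2004 [wait]  node(4,2) S=109.8200 payoff=1.9600 vs cont=13.2831 → 13.2831 [wait]  node(4,3) S=150.1223 payoff=0.0000 vs cont=2.8428 → 2.8428 [wait]  node(4,4) S=205.2151 payoff=0.0000 vs cont=0.1392 → 0.1392 [wait]  ⇒ S*(4)=58.7697
t_3: node(3,0) S=68.7125 payoff=43.0675 vs cont=42.7474 → 43.0675 [stop]  node(3,1) S=93.9290 payoff=17.8510 vs cont=22.9684 → 22.9684 [wait]  node(3,2) S=128.3995 payoff=0.0000 vs cont=8.2154 → 8.2154 [wait]  node(3,3) S=175.5203 payoff=0.0000 vs cont=1.5342 → 1.5342 [wait]  ⇒ S*(3)=68.7125
t_2: node(2,0) S=80.3374 payoff=31.4426 vs cont=33.2048 → 33.2048 [wait]  node(2,1) S=109.8200 payoff=1.9600 vs cont=15.7818 → 15.7818 [wait]  node(2,2) S=150.1223 payoff=0.0000 vs cont=4.9741 → 4.9741 [wait]  ⇒ S*(2)=-
t_1: node(1,0) S=93.9290 payoff=17.8510 vs cont=24.6805 → 24.6805 [wait]  node(1,1) S=128.3995 payoff=0.0000 vs cont=10.5234 → 10.5234 [wait]  ⇒ S*(1)=-
t_0: node(0,0) S=109.8200 payoff=1.9600 vs cont=17.7681 → 17.7681 [wait]  ⇒ S*(0)=-

price = 17.7681
boundary = - - - 68.7125 58.7697 68.7125 80.3374 93.9290
tree:
17.7681
24.6805 10.5234
33.2048 15.7818 4.9741
43.0675 22.9684 8.2154 1.5342
53.0103 32.2004 13.2831 2.8428 0.1392
61.5143 43.0675 20.8655 5.2569 0.2697 0.0000
68.7878 53.0103 31.4426 9.6992 0.5224 0.0000 0.0000
75.0088 61.5143 43.0675 17.8510 1.0119 0.0000 0.0000 0.0000
80.3296 68.7878 53.0103 31.4426 1.9600 0.0000 0.0000 0.0000 0.0000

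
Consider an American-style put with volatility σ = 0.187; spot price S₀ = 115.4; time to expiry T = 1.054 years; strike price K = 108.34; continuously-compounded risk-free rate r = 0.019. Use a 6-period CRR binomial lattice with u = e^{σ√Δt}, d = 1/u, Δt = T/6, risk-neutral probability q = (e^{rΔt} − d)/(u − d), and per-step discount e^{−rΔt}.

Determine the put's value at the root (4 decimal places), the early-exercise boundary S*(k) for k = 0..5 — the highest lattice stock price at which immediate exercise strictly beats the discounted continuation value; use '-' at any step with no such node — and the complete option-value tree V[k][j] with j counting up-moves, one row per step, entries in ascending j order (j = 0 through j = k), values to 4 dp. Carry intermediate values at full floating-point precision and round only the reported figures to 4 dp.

Δt=0.17567, u=1.08153, d=0.92462, q=0.50172, disc=e^(-rΔt)=0.99667
k=6 terminal: V=max(K-S,0) → 36.2334 23.9965 9.6828 0.0000 0.0000 0.0000 0.0000
k=5: j=0 S=77.9854 intr=30.3546 cont=29.9936 V=30.3546[EX]; j=1 S=91.2200 intr=17.1200 cont=16.7590 V=17.1200[EX]; j=2 S=106.7007 intr=1.6393 cont=4.8086 V=4.8086[hold]; j=3 S=124.8085 intr=0.0000 cont=0.0000 V=0.0000[hold]; j=4 S=145.9894 intr=0.0000 cont=0.0000 V=0.0000[hold]; j=5 S=170.7648 intr=0.0000 cont=0.0000 V=0.0000[hold]  S*(5)=91.2200
k=4: j=0 S=84.3435 intr=23.9965 cont=23.6355 V=23.9965[EX]; j=1 S=98.6572 intr=9.6828 cont=10.9066 V=10.9066[hold]; j=2 S=115.4000 intr=0.0000 cont=2.3881 V=2.3881[hold]; j=3 S=134.9842 intr=0.0000 cont=0.0000 V=0.0000[hold]; j=4 S=157.8919 intr=0.0000 cont=0.0000 V=0.0000[hold]  S*(4)=84.3435
k=3: j=0 S=91.2200 intr=17.1200 cont=17.3709 V=17.3709[hold]; j=1 S=106.7007 intr=1.6393 cont=6.6106 V=6.6106[hold]; j=2 S=124.8085 intr=0.0000 cont=1.1860 V=1.1860[hold]; j=3 S=145.9894 intr=0.0000 cont=0.0000 V=0.0000[hold]  S*(3)=-
k=2: j=0 S=98.6572 intr=9.6828 cont=11.9323 V=11.9323[hold]; j=1 S=115.4000 intr=0.0000 cont=3.8760 V=3.8760[hold]; j=2 S=134.9842 intr=0.0000 cont=0.5890 V=0.5890[hold]  S*(2)=-
k=1: j=0 S=106.7007 intr=1.6393 cont=7.8640 V=7.8640[hold]; j=1 S=124.8085 intr=0.0000 cont=2.2194 V=2.2194[hold]  S*(1)=-
k=0: j=0 S=115.4000 intr=0.0000 cont=5.0152 V=5.0152[hold]  S*(0)=-

price = 5.0152
boundary = - - - - 84.3435 91.2200
tree:
5.0152
7.8640 2.2194
11.9323 3.8760 0.5890
17.3709 6.6106 1.1860 0.0000
23.9965 10.9066 2.3881 0.0000 0.0000
30.3546 17.1200 4.8086 0.0000 0.0000 0.0000
36.2334 23.9965 9.6828 0.0000 0.0000 0.0000 0.0000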